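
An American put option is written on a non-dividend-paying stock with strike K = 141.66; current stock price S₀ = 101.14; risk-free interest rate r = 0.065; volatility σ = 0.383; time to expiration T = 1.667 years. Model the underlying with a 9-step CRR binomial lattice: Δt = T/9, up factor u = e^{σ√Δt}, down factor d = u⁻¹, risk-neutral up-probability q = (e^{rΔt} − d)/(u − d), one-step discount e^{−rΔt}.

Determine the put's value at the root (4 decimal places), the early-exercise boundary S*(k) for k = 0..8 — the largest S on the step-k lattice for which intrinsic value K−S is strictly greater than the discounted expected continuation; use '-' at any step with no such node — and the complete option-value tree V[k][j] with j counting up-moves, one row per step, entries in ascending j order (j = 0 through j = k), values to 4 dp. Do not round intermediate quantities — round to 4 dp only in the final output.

price = 43.1104
boundary = - 85.7703 72.7362 85.7703 72.7362 85.7703 101.1400 85.7703 101.1400
tree:
43.1104
55.8897 31.1507
68.9238 42.3681 20.4893
79.9772 55.8897 29.6344 11.6774
89.3508 68.9238 41.4682 18.3082 5.2105
97.3000 79.9772 55.8897 27.7960 9.0941 1.3831
104.0412 89.3508 68.9238 40.5200 15.5184 2.7744 0.0000
109.7579 97.3000 79.9772 55.8897 25.6647 5.5655 0.0000 0.0000
114.6059 104.0412 89.3508 68.9238 40.5200 11.1645 0.0000 0.0000 0.0000
118.7172 109.7579 97.3000 79.9772 55.8897 22.3960 0.0000 0.0000 0.0000 0.0000

Δt=0.18522, u=1.17920, d=0.84803, q=0.49546, disc=e^(-rΔt)=0.98803
k=9 terminal: V=max(K-S,0) → 118.7172 109.7579 97.3000 79.9772 55.8897 22.3960 0.0000 0.0000 0.0000 0.0000
k=8: j=0 S=27.0541 intr=114.6059 cont=112.9106 V=114.6059[EX]; j=1 S=37.6188 intr=104.0412 cont=102.3459 V=104.0412[EX]; j=2 S=52.3092 intr=89.3508 cont=87.6555 V=89.3508[EX]; j=3 S=72.7362 intr=68.9238 cont=67.2285 V=68.9238[EX]; j=4 S=101.1400 intr=40.5200 cont=38.8247 V=40.5200[EX]; j=5 S=140.6357 intr=1.0243 cont=11.1645 V=11.1645[hold]; j=6 S=195.5546 intr=0.0000 cont=0.0000 V=0.0000[hold]; j=7 S=271.9196 intr=0.0000 cont=0.0000 V=0.0000[hold]; j=8 S=378.1055 intr=0.0000 cont=0.0000 V=0.0000[hold]  S*(8)=101.1400
k=7: j=0 S=31.9021 intr=109.7579 cont=108.0626 V=109.7579[EX]; j=1 S=44.3600 intr=97.3000 cont=95.6047 V=97.3000[EX]; j=2 S=61.6828 intr=79.9772 cont=78.2819 V=79.9772[EX]; j=3 S=85.7703 intr=55.8897 cont=54.1945 V=55.8897[EX]; j=4 S=119.2640 intr=22.3960 cont=25.6647 V=25.6647[hold]; j=5 S=165.8371 intr=0.0000 cont=5.5655 V=5.5655[hold]; j=6 S=230.5973 intr=0.0000 cont=0.0000 V=0.0000[hold]; j=7 S=320.6467 intr=0.0000 cont=0.0000 V=0.0000[hold]  S*(7)=85.7703
k=6: j=0 S=37.6188 intr=104.0412 cont=102.3459 V=104.0412[EX]; j=1 S=52.3092 intr=89.3508 cont=87.6555 V=89.3508[EX]; j=2 S=72.7362 intr=68.9238 cont=67.2285 V=68.9238[EX]; j=3 S=101.1400 intr=40.5200 cont=40.4248 V=40.5200[EX]; j=4 S=140.6357 intr=1.0243 cont=15.5184 V=15.5184[hold]; j=5 S=195.5546 intr=0.0000 cont=2.7744 V=2.7744[hold]; j=6 S=271.9196 intr=0.0000 cont=0.0000 V=0.0000[hold]  S*(6)=101.1400
k=5: j=0 S=44.3600 intr=97.3000 cont=95.6047 V=97.3000[EX]; j=1 S=61.6828 intr=79.9772 cont=78.2819 V=79.9772[EX]; j=2 S=85.7703 intr=55.8897 cont=54.1945 V=55.8897[EX]; j=3 S=119.2640 intr=22.3960 cont=27.7960 V=27.7960[hold]; j=4 S=165.8371 intr=0.0000 cont=9.0941 V=9.0941[hold]; j=5 S=230.5973 intr=0.0000 cont=1.3831 V=1.3831[hold]  S*(5)=85.7703
k=4: j=0 S=52.3092 intr=89.3508 cont=87.6555 V=89.3508[EX]; j=1 S=72.7362 intr=68.9238 cont=67.2285 V=68.9238[EX]; j=2 S=101.1400 intr=40.5200 cont=41.4682 V=41.4682[hold]; j=3 S=140.6357 intr=1.0243 cont=18.3082 V=18.3082[hold]; j=4 S=195.5546 intr=0.0000 cont=5.2105 V=5.2105[hold]  S*(4)=72.7362
k=3: j=0 S=61.6828 intr=79.9772 cont=78.2819 V=79.9772[EX]; j=1 S=85.7703 intr=55.8897 cont=54.6586 V=55.8897[EX]; j=2 S=119.2640 intr=22.3960 cont=29.6344 V=29.6344[hold]; j=3 S=165.8371 intr=0.0000 cont=11.6774 V=11.6774[hold]  S*(3)=85.7703
k=2: j=0 S=72.7362 intr=68.9238 cont=67.2285 V=68.9238[EX]; j=1 S=101.1400 intr=40.5200 cont=42.3681 V=42.3681[hold]; j=2 S=140.6357 intr=1.0243 cont=20.4893 V=20.4893[hold]  S*(2)=72.7362
k=1: j=0 S=85.7703 intr=55.8897 cont=55.0992 V=55.8897[EX]; j=1 S=119.2640 intr=22.3960 cont=31.1507 V=31.1507[hold]  S*(1)=85.7703
k=0: j=0 S=101.1400 intr=40.5200 cont=43.1104 V=43.1104[hold]  S*(0)=-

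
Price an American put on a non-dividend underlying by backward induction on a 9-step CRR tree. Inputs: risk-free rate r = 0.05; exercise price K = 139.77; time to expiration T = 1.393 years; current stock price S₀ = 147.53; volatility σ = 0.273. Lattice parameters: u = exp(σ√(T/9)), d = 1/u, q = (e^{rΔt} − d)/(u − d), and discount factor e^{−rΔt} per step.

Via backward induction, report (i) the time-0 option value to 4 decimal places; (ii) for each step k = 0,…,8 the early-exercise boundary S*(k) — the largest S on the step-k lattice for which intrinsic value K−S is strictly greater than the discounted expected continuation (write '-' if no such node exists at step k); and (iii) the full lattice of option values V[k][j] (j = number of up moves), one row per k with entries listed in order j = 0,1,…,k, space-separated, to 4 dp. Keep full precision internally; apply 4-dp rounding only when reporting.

price = 11.5390
boundary = - - - - 96.0068 106.8923 96.0068 106.8923 119.0121
tree:
11.5390
16.8759 6.5724
23.9859 10.2823 3.0979
32.9989 15.6670 5.2506 1.0708
43.7632 23.1299 8.7148 1.9926 0.1989
53.5402 32.8777 14.0900 3.6683 0.4084 0.0000
62.3215 43.7632 22.0209 6.6628 0.8387 0.0000 0.0000
70.2086 53.5402 32.8777 11.8954 1.7224 0.0000 0.0000 0.0000
77.2925 62.3215 43.7632 20.7579 3.5371 0.0000 0.0000 0.0000 0.0000
83.6550 70.2086 53.5402 32.8777 7.2639 0.0000 0.0000 0.0000 0.0000 0.0000

Δt=0.15478, u=1.11338, d=0.89816, q=0.50927, disc=e^(-rΔt)=0.99229
k=9 terminal: V=max(K-S,0) → 83.6550 70.2086 53.5402 32.8777 7.2639 0.0000 0.0000 0.0000 0.0000 0.0000
k=8: j=0 S=62.4775 intr=77.2925 cont=76.2150 V=77.2925[EX]; j=1 S=77.4485 intr=62.3215 cont=61.2440 V=62.3215[EX]; j=2 S=96.0068 intr=43.7632 cont=42.6857 V=43.7632[EX]; j=3 S=119.0121 intr=20.7579 cont=19.6804 V=20.7579[EX]; j=4 S=147.5300 intr=0.0000 cont=3.5371 V=3.5371[hold]; j=5 S=182.8814 intr=0.0000 cont=0.0000 V=0.0000[hold]; j=6 S=226.7037 intr=0.0000 cont=0.0000 V=0.0000[hold]; j=7 S=281.0269 intr=0.0000 cont=0.0000 V=0.0000[hold]; j=8 S=348.3670 intr=0.0000 cont=0.0000 V=0.0000[hold]  S*(8)=119.0121
k=7: j=0 S=69.5614 intr=70.2086 cont=69.1311 V=70.2086[EX]; j=1 S=86.2298 intr=53.5402 cont=52.4627 V=53.5402[EX]; j=2 S=106.8923 intr=32.8777 cont=31.8002 V=32.8777[EX]; j=3 S=132.5061 intr=7.2639 cont=11.8954 V=11.8954[hold]; j=4 S=164.2574 intr=0.0000 cont=1.7224 V=1.7224[hold]; j=5 S=203.6170 intr=0.0000 cont=0.0000 V=0.0000[hold]; j=6 S=252.4081 intr=0.0000 cont=0.0000 V=0.0000[hold]; j=7 S=312.8906 intr=0.0000 cont=0.0000 V=0.0000[hold]  S*(7)=106.8923
k=6: j=0 S=77.4485 intr=62.3215 cont=61.2440 V=62.3215[EX]; j=1 S=96.0068 intr=43.7632 cont=42.6857 V=43.7632[EX]; j=2 S=119.0121 intr=20.7579 cont=22.0209 V=22.0209[hold]; j=3 S=147.5300 intr=0.0000 cont=6.6628 V=6.6628[hold]; j=4 S=182.8814 intr=0.0000 cont=0.8387 V=0.8387[hold]; j=5 S=226.7037 intr=0.0000 cont=0.0000 V=0.0000[hold]; j=6 S=281.0269 intr=0.0000 cont=0.0000 V=0.0000[hold]  S*(6)=96.0068
k=5: j=0 S=86.2298 intr=53.5402 cont=52.4627 V=53.5402[EX]; j=1 S=106.8923 intr=32.8777 cont=32.4384 V=32.8777[EX]; j=2 S=132.5061 intr=7.2639 cont=14.0900 V=14.0900[hold]; j=3 S=164.2574 intr=0.0000 cont=3.6683 V=3.6683[hold]; j=4 S=203.6170 intr=0.0000 cont=0.4084 V=0.4084[hold]; j=5 S=252.4081 intr=0.0000 cont=0.0000 V=0.0000[hold]  S*(5)=106.8923
k=4: j=0 S=96.0068 intr=43.7632 cont=42.6857 V=43.7632[EX]; j=1 S=119.0121 intr=20.7579 cont=23.1299 V=23.1299[hold]; j=2 S=147.5300 intr=0.0000 cont=8.7148 V=8.7148[hold]; j=3 S=182.8814 intr=0.0000 cont=1.9926 V=1.9926[hold]; j=4 S=226.7037 intr=0.0000 cont=0.1989 V=0.1989[hold]  S*(4)=96.0068
k=3: j=0 S=106.8923 intr=32.8777 cont=32.9989 V=32.9989[hold]; j=1 S=132.5061 intr=7.2639 cont=15.6670 V=15.6670[hold]; j=2 S=164.2574 intr=0.0000 cont=5.2506 V=5.2506[hold]; j=3 S=203.6170 intr=0.0000 cont=1.0708 V=1.0708[hold]  S*(3)=-
k=2: j=0 S=119.0121 intr=20.7579 cont=23.9859 V=23.9859[hold]; j=1 S=147.5300 intr=0.0000 cont=10.2823 V=10.2823[hold]; j=2 S=182.8814 intr=0.0000 cont=3.0979 V=3.0979[hold]  S*(2)=-
k=1: j=0 S=132.5061 intr=7.2639 cont=16.8759 V=16.8759[hold]; j=1 S=164.2574 intr=0.0000 cont=6.5724 V=6.5724[hold]  S*(1)=-
k=0: j=0 S=147.5300 intr=0.0000 cont=11.5390 V=11.5390[hold]  S*(0)=-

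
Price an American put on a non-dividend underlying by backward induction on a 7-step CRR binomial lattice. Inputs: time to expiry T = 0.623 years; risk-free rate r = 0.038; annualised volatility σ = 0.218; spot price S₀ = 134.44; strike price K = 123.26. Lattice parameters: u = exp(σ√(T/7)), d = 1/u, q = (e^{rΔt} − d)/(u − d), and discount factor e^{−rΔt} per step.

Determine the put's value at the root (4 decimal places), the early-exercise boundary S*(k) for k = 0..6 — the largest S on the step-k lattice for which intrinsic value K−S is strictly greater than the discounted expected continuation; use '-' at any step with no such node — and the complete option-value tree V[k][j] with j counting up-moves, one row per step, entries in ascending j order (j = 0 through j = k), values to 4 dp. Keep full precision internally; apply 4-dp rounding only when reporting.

price = 3.4998
boundary = - - - - 103.6454 97.1193 103.6454
tree:
3.4998
5.6653 1.4406
8.9104 2.5824 0.3522
13.5207 4.5361 0.7208 0.0000
19.6146 7.7502 1.4753 0.0000 0.0000
26.1407 12.7231 3.0196 0.0000 0.0000 0.0000
32.2559 19.6146 6.1804 0.0000 0.0000 0.0000 0.0000
37.9861 26.1407 12.6499 0.0000 0.0000 0.0000 0.0000 0.0000

params: Δt=0.08900 u=1.06720 d=0.93703 q=0.50977 e^(-rΔt)=0.99662
t_7 payoffs: 37.9861 26.1407 12.6499 0.0000 0.0000 0.0000 0.0000 0.0000
t_6: node(6,0) S=91.0041 payoff=32.2559 vs cont=31.8398 → 32.2559 [stop]  node(6,1) S=103.6454 payoff=19.6146 vs cont=19.1984 → 19.6146 [stop]  node(6,2) S=118.0427 payoff=5.2173 vs cont=6.1804 → 6.1804 [wait]  node(6,3) S=134.4400 payoff=0.0000 vs cont=0.0000 → 0.0000 [wait]  node(6,4) S=153.1150 payoff=0.0000 vs cont=0.0000 → 0.0000 [wait]  node(6,5) S=174.3841 payoff=0.0000 vs cont=0.0000 → 0.0000 [wait]  node(6,6) S=198.6078 payoff=0.0000 vs cont=0.0000 → 0.0000 [wait]  ⇒ S*(6)=103.6454
t_5: node(5,0) S=97.1193 payoff=26.1407 vs cont=25.7246 → 26.1407 [stop]  node(5,1) S=110.6101 payoff=12.6499 vs cont=12.7231 → 12.7231 [wait]  node(5,2) S=125.9749 payoff=0.0000 vs cont=3.0196 → 3.0196 [wait]  node(5,3) S=143.4740 payoff=0.0000 vs cont=0.0000 → 0.0000 [wait]  node(5,4) S=163.4039 payoff=0.0000 vs cont=0.0000 → 0.0000 [wait]  node(5,5) S=186.1023 payoff=0.0000 vs cont=0.0000 → 0.0000 [wait]  ⇒ S*(5)=97.1193
t_4: node(4,0) S=103.6454 payoff=19.6146 vs cont=19.2356 → 19.6146 [stop]  node(4,1) S=118.0427 payoff=5.2173 vs cont=7.7502 → 7.7502 [wait]  node(4,2) S=134.4400 payoff=0.0000 vs cont=1.4753 → 1.4753 [wait]  node(4,3) S=153.1150 payoff=0.0000 vs cont=0.0000 → 0.0000 [wait]  node(4,4) S=174.3841 payoff=0.0000 vs cont=0.0000 → 0.0000 [wait]  ⇒ S*(4)=103.6454
t_3: node(3,0) S=110.6101 payoff=12.6499 vs cont=13.5207 → 13.5207 [wait]  node(3,1) S=125.9749 payoff=0.0000 vs cont=4.5361 → 4.5361 [wait]  node(3,2) S=143.4740 payoff=0.0000 vs cont=0.7208 → 0.7208 [wait]  node(3,3) S=163.4039 payoff=0.0000 vs cont=0.0000 → 0.0000 [wait]  ⇒ S*(3)=-
t_2: node(2,0) S=118.0427 payoff=5.2173 vs cont=8.9104 → 8.9104 [wait]  node(2,1) S=134.4400 payoff=0.0000 vs cont=2.5824 → 2.5824 [wait]  node(2,2) S=153.1150 payoff=0.0000 vs cont=0.3522 → 0.3522 [wait]  ⇒ S*(2)=-
t_1: node(1,0) S=125.9749 payoff=0.0000 vs cont=5.6653 → 5.6653 [wait]  node(1,1) S=143.4740 payoff=0.0000 vs cont=1.4406 → 1.4406 [wait]  ⇒ S*(1)=-
t_0: node(0,0) S=134.4400 payoff=0.0000 vs cont=3.4998 → 3.4998 [wait]  ⇒ S*(0)=-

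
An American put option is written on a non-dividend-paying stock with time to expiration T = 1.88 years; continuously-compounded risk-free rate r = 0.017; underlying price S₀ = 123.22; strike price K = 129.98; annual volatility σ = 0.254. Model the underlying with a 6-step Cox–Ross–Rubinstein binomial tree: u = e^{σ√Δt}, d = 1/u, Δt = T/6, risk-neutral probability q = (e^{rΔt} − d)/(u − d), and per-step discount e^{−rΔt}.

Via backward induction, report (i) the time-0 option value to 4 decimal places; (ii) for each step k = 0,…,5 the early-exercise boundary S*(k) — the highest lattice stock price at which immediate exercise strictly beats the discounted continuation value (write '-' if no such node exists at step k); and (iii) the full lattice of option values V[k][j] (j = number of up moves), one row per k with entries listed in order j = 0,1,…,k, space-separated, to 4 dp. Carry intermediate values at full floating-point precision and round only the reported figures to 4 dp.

params: Δt=0.31333 u=1.15278 d=0.86747 q=0.48323 e^(-rΔt)=0.99469
t_6 payoffs: 77.4757 60.2066 37.2574 6.7600 0.0000 0.0000 0.0000
t_5: node(5,0) S=60.5260 payoff=69.4540 vs cont=68.7634 → 69.4540 [stop]  node(5,1) S=80.4337 payoff=49.5463 vs cont=48.8558 → 49.5463 [stop]  node(5,2) S=106.8891 payoff=23.0909 vs cont=22.4004 → 23.0909 [stop]  node(5,3) S=142.0460 payoff=0.0000 vs cont=3.4748 → 3.4748 [wait]  node(5,4) S=188.7663 payoff=0.0000 vs cont=0.0000 → 0.0000 [wait]  node(5,5) S=250.8535 payoff=0.0000 vs cont=0.0000 → 0.0000 [wait]  ⇒ S*(5)=106.8891
t_4: node(4,0) S=69.7734 payoff=60.2066 vs cont=59.5160 → 60.2066 [stop]  node(4,1) S=92.7226 payoff=37.2574 vs cont=36.5669 → 37.2574 [stop]  node(4,2) S=123.2200 payoff=6.7600 vs cont=13.5394 → 13.5394 [wait]  node(4,3) S=163.7483 payoff=0.0000 vs cont=1.7861 → 1.7861 [wait]  node(4,4) S=217.6067 payoff=0.0000 vs cont=0.0000 → 0.0000 [wait]  ⇒ S*(4)=92.7226
t_3: node(3,0) S=80.4337 payoff=49.5463 vs cont=48.8558 → 49.5463 [stop]  node(3,1) S=106.8891 payoff=23.0909 vs cont=25.6590 → 25.6590 [wait]  node(3,2) S=142.0460 payoff=0.0000 vs cont=7.8181 → 7.8181 [wait]  node(3,3) S=188.7663 payoff=0.0000 vs cont=0.9181 → 0.9181 [wait]  ⇒ S*(3)=80.4337
t_2: node(2,0) S=92.7226 payoff=37.2574 vs cont=37.8013 → 37.8013 [wait]  node(2,1) S=123.2200 payoff=6.7600 vs cont=16.9471 → 16.9471 [wait]  node(2,2) S=163.7483 payoff=0.0000 vs cont=4.4599 → 4.4599 [wait]  ⇒ S*(2)=-
t_1: node(1,0) S=106.8891 payoff=23.0909 vs cont=27.5766 → 27.5766 [wait]  node(1,1) S=142.0460 payoff=0.0000 vs cont=10.8549 → 10.8549 [wait]  ⇒ S*(1)=-
t_0: node(0,0) S=123.2200 payoff=6.7600 vs cont=19.3925 → 19.3925 [wait]  ⇒ S*(0)=-

price = 19.3925
boundary = - - - 80.4337 92.7226 106.8891
tree:
19.3925
27.5766 10.8549
37.8013 16.9471 4.4599
49.5463 25.6590 7.8181 0.9181
60.2066 37.2574 13.5394 1.7861 0.0000
69.4540 49.5463 23.0909 3.4748 0.0000 0.0000
77.4757 60.2066 37.2574 6.7600 0.0000 0.0000 0.0000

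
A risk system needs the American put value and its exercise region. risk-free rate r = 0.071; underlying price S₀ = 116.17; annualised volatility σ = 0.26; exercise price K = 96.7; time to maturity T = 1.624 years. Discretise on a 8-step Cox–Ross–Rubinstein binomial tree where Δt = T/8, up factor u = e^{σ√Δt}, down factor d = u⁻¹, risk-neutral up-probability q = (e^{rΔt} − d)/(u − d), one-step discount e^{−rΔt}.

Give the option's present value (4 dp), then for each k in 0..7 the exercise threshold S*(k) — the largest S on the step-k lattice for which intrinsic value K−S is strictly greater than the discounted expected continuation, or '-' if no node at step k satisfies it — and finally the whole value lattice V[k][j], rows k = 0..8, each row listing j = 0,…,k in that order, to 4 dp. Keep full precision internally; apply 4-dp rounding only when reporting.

Δt=0.20300  u=1.12428  d=0.88946  q=0.53257  discount=0.98569
step 8 (expiry): payoffs max(K−S,0) = 51.1915 39.1768 23.9901 4.7940 0.0000 0.0000 0.0000 0.0000 0.0000
step 7: (k=7,j=0): S=51.1644, (K−S)⁺=45.5356, hold=44.1519 ⇒ V=45.5356 exercise | (k=7,j=1): S=64.6723, (K−S)⁺=32.0277, hold=30.6440 ⇒ V=32.0277 exercise | (k=7,j=2): S=81.7464, (K−S)⁺=14.9536, hold=13.5699 ⇒ V=14.9536 exercise | (k=7,j=3): S=103.3282, (K−S)⁺=0.0000, hold=2.2088 ⇒ V=2.2088 continue | (k=7,j=4): S=130.6078, (K−S)⁺=0.0000, hold=0.0000 ⇒ V=0.0000 continue | (k=7,j=5): S=165.0895, (K−S)⁺=0.0000, hold=0.0000 ⇒ V=0.0000 continue | (k=7,j=6): S=208.6747, (K−S)⁺=0.0000, hold=0.0000 ⇒ V=0.0000 continue | (k=7,j=7): S=263.7667, (K−S)⁺=0.0000, hold=0.0000 ⇒ V=0.0000 continue  boundary S*=81.7464
step 6: (k=6,j=0): S=57.5232, (K−S)⁺=39.1768, hold=37.7930 ⇒ V=39.1768 exercise | (k=6,j=1): S=72.7099, (K−S)⁺=23.9901, hold=22.6064 ⇒ V=23.9901 exercise | (k=6,j=2): S=91.9060, (K−S)⁺=4.7940, hold=8.0493 ⇒ V=8.0493 continue | (k=6,j=3): S=116.1700, (K−S)⁺=0.0000, hold=1.0177 ⇒ V=1.0177 continue | (k=6,j=4): S=146.8400, (K−S)⁺=0.0000, hold=0.0000 ⇒ V=0.0000 continue | (k=6,j=5): S=185.6071, (K−S)⁺=0.0000, hold=0.0000 ⇒ V=0.0000 continue | (k=6,j=6): S=234.6091, (K−S)⁺=0.0000, hold=0.0000 ⇒ V=0.0000 continue  boundary S*=72.7099
step 5: (k=5,j=0): S=64.6723, (K−S)⁺=32.0277, hold=30.6440 ⇒ V=32.0277 exercise | (k=5,j=1): S=81.7464, (K−S)⁺=14.9536, hold=15.2787 ⇒ V=15.2787 continue | (k=5,j=2): S=103.3282, (K−S)⁺=0.0000, hold=4.2429 ⇒ V=4.2429 continue | (k=5,j=3): S=130.6078, (K−S)⁺=0.0000, hold=0.4689 ⇒ V=0.4689 continue | (k=5,j=4): S=165.0895, (K−S)⁺=0.0000, hold=0.0000 ⇒ V=0.0000 continue | (k=5,j=5): S=208.6747, (K−S)⁺=0.0000, hold=0.0000 ⇒ V=0.0000 continue  boundary S*=64.6723
step 4: (k=4,j=0): S=72.7099, (K−S)⁺=23.9901, hold=22.7770 ⇒ V=23.9901 exercise | (k=4,j=1): S=91.9060, (K−S)⁺=4.7940, hold=9.2668 ⇒ V=9.2668 continue | (k=4,j=2): S=116.1700, (K−S)⁺=0.0000, hold=2.2010 ⇒ V=2.2010 continue | (k=4,j=3): S=146.8400, (K−S)⁺=0.0000, hold=0.2160 ⇒ V=0.2160 continue | (k=4,j=4): S=185.6071, (K−S)⁺=0.0000, hold=0.0000 ⇒ V=0.0000 continue  boundary S*=72.7099
step 3: (k=3,j=0): S=81.7464, (K−S)⁺=14.9536, hold=15.9179 ⇒ V=15.9179 continue | (k=3,j=1): S=103.3282, (K−S)⁺=0.0000, hold=5.4250 ⇒ V=5.4250 continue | (k=3,j=2): S=130.6078, (K−S)⁺=0.0000, hold=1.1275 ⇒ V=1.1275 continue | (k=3,j=3): S=165.0895, (K−S)⁺=0.0000, hold=0.0995 ⇒ V=0.0995 continue  boundary S*=-
step 2: (k=2,j=0): S=91.9060, (K−S)⁺=4.7940, hold=10.1819 ⇒ V=10.1819 continue | (k=2,j=1): S=116.1700, (K−S)⁺=0.0000, hold=3.0914 ⇒ V=3.0914 continue | (k=2,j=2): S=146.8400, (K−S)⁺=0.0000, hold=0.5717 ⇒ V=0.5717 continue  boundary S*=-
step 1: (k=1,j=0): S=103.3282, (K−S)⁺=0.0000, hold=6.3141 ⇒ V=6.3141 continue | (k=1,j=1): S=130.6078, (K−S)⁺=0.0000, hold=1.7245 ⇒ V=1.7245 continue  boundary S*=-
step 0: (k=0,j=0): S=116.1700, (K−S)⁺=0.0000, hold=3.8144 ⇒ V=3.8144 continue  boundary S*=-

price = 3.8144
boundary = - - - - 72.7099 64.6723 72.7099 81.7464
tree:
3.8144
6.3141 1.7245
10.1819 3.0914 0.5717
15.9179 5.4250 1.1275 0.0995
23.9901 9.2668 2.2010 0.2160 0.0000
32.0277 15.2787 4.2429 0.4689 0.0000 0.0000
39.1768 23.9901 8.0493 1.0177 0.0000 0.0000 0.0000
45.5356 32.0277 14.9536 2.2088 0.0000 0.0000 0.0000 0.0000
51.1915 39.1768 23.9901 4.7940 0.0000 0.0000 0.0000 0.0000 0.0000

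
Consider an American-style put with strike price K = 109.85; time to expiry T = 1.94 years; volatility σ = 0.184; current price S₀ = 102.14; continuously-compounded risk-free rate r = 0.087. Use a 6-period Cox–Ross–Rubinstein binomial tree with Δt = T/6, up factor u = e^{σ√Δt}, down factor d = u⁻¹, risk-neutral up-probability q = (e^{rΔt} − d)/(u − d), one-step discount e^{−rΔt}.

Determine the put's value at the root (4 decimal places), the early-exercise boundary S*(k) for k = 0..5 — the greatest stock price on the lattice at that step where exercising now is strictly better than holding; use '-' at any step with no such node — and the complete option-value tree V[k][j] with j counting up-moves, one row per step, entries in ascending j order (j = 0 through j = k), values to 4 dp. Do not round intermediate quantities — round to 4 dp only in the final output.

Δt=0.32333, u=1.11030, d=0.90066, q=0.60996, disc=e^(-rΔt)=0.97226
k=6 terminal: V=max(K-S,0) → 55.3291 42.6390 26.9951 7.7100 0.0000 0.0000 0.0000
k=5: j=0 S=60.5343 intr=49.3157 cont=46.2687 V=49.3157[EX]; j=1 S=74.6241 intr=35.2259 cont=32.1788 V=35.2259[EX]; j=2 S=91.9935 intr=17.8565 cont=14.8095 V=17.8565[EX]; j=3 S=113.4057 intr=0.0000 cont=2.9238 V=2.9238[hold]; j=4 S=139.8017 intr=0.0000 cont=0.0000 V=0.0000[hold]; j=5 S=172.3416 intr=0.0000 cont=0.0000 V=0.0000[hold]  S*(5)=91.9935
k=4: j=0 S=67.2110 intr=42.6390 cont=39.5920 V=42.6390[EX]; j=1 S=82.8549 intr=26.9951 cont=23.9481 V=26.9951[EX]; j=2 S=102.1400 intr=7.7100 cont=8.5056 V=8.5056[hold]; j=3 S=125.9139 intr=0.0000 cont=1.1088 V=1.1088[hold]; j=4 S=155.2213 intr=0.0000 cont=0.0000 V=0.0000[hold]  S*(4)=82.8549
k=3: j=0 S=74.6241 intr=35.2259 cont=32.1788 V=35.2259[EX]; j=1 S=91.9935 intr=17.8565 cont=15.2813 V=17.8565[EX]; j=2 S=113.4057 intr=0.0000 cont=3.8831 V=3.8831[hold]; j=3 S=139.8017 intr=0.0000 cont=0.4205 V=0.4205[hold]  S*(3)=91.9935
k=2: j=0 S=82.8549 intr=26.9951 cont=23.9481 V=26.9951[EX]; j=1 S=102.1400 intr=7.7100 cont=9.0744 V=9.0744[hold]; j=2 S=125.9139 intr=0.0000 cont=1.7219 V=1.7219[hold]  S*(2)=82.8549
k=1: j=0 S=91.9935 intr=17.8565 cont=15.6187 V=17.8565[EX]; j=1 S=113.4057 intr=0.0000 cont=4.4624 V=4.4624[hold]  S*(1)=91.9935
k=0: j=0 S=102.1400 intr=7.7100 cont=9.4180 V=9.4180[hold]  S*(0)=-

price = 9.4180
boundary = - 91.9935 82.8549 91.9935 82.8549 91.9935
tree:
9.4180
17.8565 4.4624
26.9951 9.0744 1.7219
35.2259 17.8565 3.8831 0.4205
42.6390 26.9951 8.5056 1.1088 0.0000
49.3157 35.2259 17.8565 2.9238 0.0000 0.0000
55.3291 42.6390 26.9951 7.7100 0.0000 0.0000 0.0000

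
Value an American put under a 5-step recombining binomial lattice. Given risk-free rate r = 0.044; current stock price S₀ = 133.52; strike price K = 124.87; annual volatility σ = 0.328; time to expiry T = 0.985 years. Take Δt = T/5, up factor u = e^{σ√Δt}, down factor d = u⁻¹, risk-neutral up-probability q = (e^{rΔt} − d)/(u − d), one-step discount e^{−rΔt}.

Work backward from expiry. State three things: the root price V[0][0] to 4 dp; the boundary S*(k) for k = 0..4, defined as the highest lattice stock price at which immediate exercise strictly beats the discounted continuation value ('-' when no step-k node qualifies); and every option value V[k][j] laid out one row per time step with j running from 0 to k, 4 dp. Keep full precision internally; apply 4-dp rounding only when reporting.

params: Δt=0.19700 u=1.15671 d=0.86452 q=0.49346 e^(-rΔt)=0.99137
t_5 payoffs: 60.3908 38.5979 9.4394 0.0000 0.0000 0.0000
t_4: node(4,0) S=74.5839 payoff=50.2861 vs cont=49.2084 → 50.2861 [stop]  node(4,1) S=99.7920 payoff=25.0780 vs cont=24.0003 → 25.0780 [stop]  node(4,2) S=133.5200 payoff=0.0000 vs cont=4.7401 → 4.7401 [wait]  node(4,3) S=178.6475 payoff=0.0000 vs cont=0.0000 → 0.0000 [wait]  node(4,4) S=239.0274 payoff=0.0000 vs cont=0.0000 → 0.0000 [wait]  ⇒ S*(4)=99.7920
t_3: node(3,0) S=86.2721 payoff=38.5979 vs cont=37.5202 → 38.5979 [stop]  node(3,1) S=115.4306 payoff=9.4394 vs cont=14.9122 → 14.9122 [wait]  node(3,2) S=154.4442 payoff=0.0000 vs cont=2.3803 → 2.3803 [wait]  node(3,3) S=206.6438 payoff=0.0000 vs cont=0.0000 → 0.0000 [wait]  ⇒ S*(3)=86.2721
t_2: node(2,0) S=99.7920 payoff=25.0780 vs cont=26.6777 → 26.6777 [wait]  node(2,1) S=133.5200 payoff=0.0000 vs cont=8.6529 → 8.6529 [wait]  node(2,2) S=178.6475 payoff=0.0000 vs cont=1.1953 → 1.1953 [wait]  ⇒ S*(2)=-
t_1: node(1,0) S=115.4306 payoff=9.4394 vs cont=17.6296 → 17.6296 [wait]  node(1,1) S=154.4442 payoff=0.0000 vs cont=4.9299 → 4.9299 [wait]  ⇒ S*(1)=-
t_0: node(0,0) S=133.5200 payoff=0.0000 vs cont=11.2647 → 11.2647 [wait]  ⇒ S*(0)=-

price = 11.2647
boundary = - - - 86.2721 99.7920
tree:
11.2647
17.6296 4.9299
26.6777 8.6529 1.1953
38.5979 14.9122 2.3803 0.0000
50.2861 25.0780 4.7401 0.0000 0.0000
60.3908 38.5979 9.4394 0.0000 0.0000 0.0000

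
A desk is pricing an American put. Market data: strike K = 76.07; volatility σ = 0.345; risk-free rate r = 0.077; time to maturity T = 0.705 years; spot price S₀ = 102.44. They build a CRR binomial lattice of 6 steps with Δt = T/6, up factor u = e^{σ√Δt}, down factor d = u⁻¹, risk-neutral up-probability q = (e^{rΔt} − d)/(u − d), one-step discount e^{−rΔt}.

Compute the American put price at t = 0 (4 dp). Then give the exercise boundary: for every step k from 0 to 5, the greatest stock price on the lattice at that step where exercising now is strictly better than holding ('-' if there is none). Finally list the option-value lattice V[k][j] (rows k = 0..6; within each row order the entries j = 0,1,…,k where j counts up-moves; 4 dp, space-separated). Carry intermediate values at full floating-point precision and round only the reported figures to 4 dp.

params: Δt=0.11750 u=1.12554 d=0.88846 q=0.50881 e^(-rΔt)=0.99099
t_6 payoffs: 25.6838 12.2391 0.0000 0.0000 0.0000 0.0000 0.0000
t_5: node(5,0) S=56.7115 payoff=19.3585 vs cont=18.6734 → 19.3585 [stop]  node(5,1) S=71.8440 payoff=4.2260 vs cont=5.9576 → 5.9576 [wait]  node(5,2) S=91.0144 payoff=0.0000 vs cont=0.0000 → 0.0000 [wait]  node(5,3) S=115.3000 payoff=0.0000 vs cont=0.0000 → 0.0000 [wait]  node(5,4) S=146.0658 payoff=0.0000 vs cont=0.0000 → 0.0000 [wait]  node(5,5) S=185.0410 payoff=0.0000 vs cont=0.0000 → 0.0000 [wait]  ⇒ S*(5)=56.7115
t_4: node(4,0) S=63.8309 payoff=12.2391 vs cont=12.4271 → 12.4271 [wait]  node(4,1) S=80.8631 payoff=0.0000 vs cont=2.9000 → 2.9000 [wait]  node(4,2) S=102.4400 payoff=0.0000 vs cont=0.0000 → 0.0000 [wait]  node(4,3) S=129.7744 payoff=0.0000 vs cont=0.0000 → 0.0000 [wait]  node(4,4) S=164.4025 payoff=0.0000 vs cont=0.0000 → 0.0000 [wait]  ⇒ S*(4)=-
t_3: node(3,0) S=71.8440 payoff=4.2260 vs cont=7.5114 → 7.5114 [wait]  node(3,1) S=91.0144 payoff=0.0000 vs cont=1.4116 → 1.4116 [wait]  node(3,2) S=115.3000 payoff=0.0000 vs cont=0.0000 → 0.0000 [wait]  node(3,3) S=146.0658 payoff=0.0000 vs cont=0.0000 → 0.0000 [wait]  ⇒ S*(3)=-
t_2: node(2,0) S=80.8631 payoff=0.0000 vs cont=4.3681 → 4.3681 [wait]  node(2,1) S=102.4400 payoff=0.0000 vs cont=0.6871 → 0.6871 [wait]  node(2,2) S=129.7744 payoff=0.0000 vs cont=0.0000 → 0.0000 [wait]  ⇒ S*(2)=-
t_1: node(1,0) S=91.0144 payoff=0.0000 vs cont=2.4727 → 2.4727 [wait]  node(1,1) S=115.3000 payoff=0.0000 vs cont=0.3345 → 0.3345 [wait]  ⇒ S*(1)=-
t_0: node(0,0) S=102.4400 payoff=0.0000 vs cont=1.3723 → 1.3723 [wait]  ⇒ S*(0)=-

price = 1.3723
boundary = - - - - - 56.7115
tree:
1.3723
2.4727 0.3345
4.3681 0.6871 0.0000
7.5114 1.4116 0.0000 0.0000
12.4271 2.9000 0.0000 0.0000 0.0000
19.3585 5.9576 0.0000 0.0000 0.0000 0.0000
25.6838 12.2391 0.0000 0.0000 0.0000 0.0000 0.0000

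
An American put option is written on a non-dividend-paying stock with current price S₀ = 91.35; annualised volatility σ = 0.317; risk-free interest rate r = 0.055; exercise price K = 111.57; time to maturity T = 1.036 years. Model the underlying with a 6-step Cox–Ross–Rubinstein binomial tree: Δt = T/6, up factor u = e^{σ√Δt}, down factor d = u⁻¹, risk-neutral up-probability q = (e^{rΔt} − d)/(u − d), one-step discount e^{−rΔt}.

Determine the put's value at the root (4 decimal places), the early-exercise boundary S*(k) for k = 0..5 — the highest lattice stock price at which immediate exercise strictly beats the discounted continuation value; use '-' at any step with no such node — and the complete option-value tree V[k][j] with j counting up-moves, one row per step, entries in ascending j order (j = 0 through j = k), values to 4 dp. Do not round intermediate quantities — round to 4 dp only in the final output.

price = 22.6555
boundary = - 80.0759 70.1932 80.0759 70.1932 80.0759
tree:
22.6555
31.4941 14.3600
41.3768 21.7318 7.3552
50.0398 31.4941 12.5069 2.4092
57.6337 41.3768 20.4571 4.8960 0.0000
64.2903 50.0398 31.4941 9.9497 0.0000 0.0000
70.1254 57.6337 41.3768 20.2200 0.0000 0.0000 0.0000

Δt=0.17267, u=1.14079, d=0.87658, q=0.50323, disc=e^(-rΔt)=0.99055
k=6 terminal: V=max(K-S,0) → 70.1254 57.6337 41.3768 20.2200 0.0000 0.0000 0.0000
k=5: j=0 S=47.2797 intr=64.2903 cont=63.2358 V=64.2903[EX]; j=1 S=61.5302 intr=50.0398 cont=48.9853 V=50.0398[EX]; j=2 S=80.0759 intr=31.4941 cont=30.4396 V=31.4941[EX]; j=3 S=104.2114 intr=7.3586 cont=9.9497 V=9.9497[hold]; j=4 S=135.6216 intr=0.0000 cont=0.0000 V=0.0000[hold]; j=5 S=176.4992 intr=0.0000 cont=0.0000 V=0.0000[hold]  S*(5)=80.0759
k=4: j=0 S=53.9363 intr=57.6337 cont=56.5792 V=57.6337[EX]; j=1 S=70.1932 intr=41.3768 cont=40.3223 V=41.3768[EX]; j=2 S=91.3500 intr=20.2200 cont=20.4571 V=20.4571[hold]; j=3 S=118.8837 intr=0.0000 cont=4.8960 V=4.8960[hold]; j=4 S=154.7162 intr=0.0000 cont=0.0000 V=0.0000[hold]  S*(4)=70.1932
k=3: j=0 S=61.5302 intr=50.0398 cont=48.9853 V=50.0398[EX]; j=1 S=80.0759 intr=31.4941 cont=30.5578 V=31.4941[EX]; j=2 S=104.2114 intr=7.3586 cont=12.5069 V=12.5069[hold]; j=3 S=135.6216 intr=0.0000 cont=2.4092 V=2.4092[hold]  S*(3)=80.0759
k=2: j=0 S=70.1932 intr=41.3768 cont=40.3223 V=41.3768[EX]; j=1 S=91.3500 intr=20.2200 cont=21.7318 V=21.7318[hold]; j=2 S=118.8837 intr=0.0000 cont=7.3552 V=7.3552[hold]  S*(2)=70.1932
k=1: j=0 S=80.0759 intr=31.4941 cont=31.1932 V=31.4941[EX]; j=1 S=104.2114 intr=7.3586 cont=14.3600 V=14.3600[hold]  S*(1)=80.0759
k=0: j=0 S=91.3500 intr=20.2200 cont=22.6555 V=22.6555[hold]  S*(0)=-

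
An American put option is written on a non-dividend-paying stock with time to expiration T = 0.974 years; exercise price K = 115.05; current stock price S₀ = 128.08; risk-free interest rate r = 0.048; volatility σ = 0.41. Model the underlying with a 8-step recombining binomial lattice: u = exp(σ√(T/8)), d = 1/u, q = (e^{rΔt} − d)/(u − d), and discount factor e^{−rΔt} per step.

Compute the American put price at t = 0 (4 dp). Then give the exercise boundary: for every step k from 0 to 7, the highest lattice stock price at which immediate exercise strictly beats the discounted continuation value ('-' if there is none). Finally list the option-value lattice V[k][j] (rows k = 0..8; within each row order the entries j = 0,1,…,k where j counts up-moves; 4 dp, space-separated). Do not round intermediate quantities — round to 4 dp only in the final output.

Δt=0.12175  u=1.15380  d=0.86670  q=0.48471  discount=0.99417
step 8 (expiry): payoffs max(K−S,0) = 74.2707 60.7625 42.7796 18.8398 0.0000 0.0000 0.0000 0.0000 0.0000
step 7: (k=7,j=0): S=47.0511, (K−S)⁺=67.9989, hold=67.3285 ⇒ V=67.9989 exercise | (k=7,j=1): S=62.6369, (K−S)⁺=52.4131, hold=51.7427 ⇒ V=52.4131 exercise | (k=7,j=2): S=83.3855, (K−S)⁺=31.6645, hold=30.9941 ⇒ V=31.6645 exercise | (k=7,j=3): S=111.0072, (K−S)⁺=4.0428, hold=9.6514 ⇒ V=9.6514 continue | (k=7,j=4): S=147.7786, (K−S)⁺=0.0000, hold=0.0000 ⇒ V=0.0000 continue | (k=7,j=5): S=196.7306, (K−S)⁺=0.0000, hold=0.0000 ⇒ V=0.0000 continue | (k=7,j=6): S=261.8980, (K−S)⁺=0.0000, hold=0.0000 ⇒ V=0.0000 continue | (k=7,j=7): S=348.6524, (K−S)⁺=0.0000, hold=0.0000 ⇒ V=0.0000 continue  boundary S*=83.3855
step 6: (k=6,j=0): S=54.2875, (K−S)⁺=60.7625, hold=60.0921 ⇒ V=60.7625 exercise | (k=6,j=1): S=72.2704, (K−S)⁺=42.7796, hold=42.1092 ⇒ V=42.7796 exercise | (k=6,j=2): S=96.2102, (K−S)⁺=18.8398, hold=20.8722 ⇒ V=20.8722 continue | (k=6,j=3): S=128.0800, (K−S)⁺=0.0000, hold=4.9443 ⇒ V=4.9443 continue | (k=6,j=4): S=170.5068, (K−S)⁺=0.0000, hold=0.0000 ⇒ V=0.0000 continue | (k=6,j=5): S=226.9876, (K−S)⁺=0.0000, hold=0.0000 ⇒ V=0.0000 continue | (k=6,j=6): S=302.1777, (K−S)⁺=0.0000, hold=0.0000 ⇒ V=0.0000 continue  boundary S*=72.2704
step 5: (k=5,j=0): S=62.6369, (K−S)⁺=52.4131, hold=51.7427 ⇒ V=52.4131 exercise | (k=5,j=1): S=83.3855, (K−S)⁺=31.6645, hold=31.9734 ⇒ V=31.9734 continue | (k=5,j=2): S=111.0072, (K−S)⁺=4.0428, hold=13.0751 ⇒ V=13.0751 continue | (k=5,j=3): S=147.7786, (K−S)⁺=0.0000, hold=2.5329 ⇒ V=2.5329 continue | (k=5,j=4): S=196.7306, (K−S)⁺=0.0000, hold=0.0000 ⇒ V=0.0000 continue | (k=5,j=5): S=261.8980, (K−S)⁺=0.0000, hold=0.0000 ⇒ V=0.0000 continue  boundary S*=62.6369
step 4: (k=4,j=0): S=72.2704, (K−S)⁺=42.7796, hold=42.2581 ⇒ V=42.7796 exercise | (k=4,j=1): S=96.2102, (K−S)⁺=18.8398, hold=22.6803 ⇒ V=22.6803 continue | (k=4,j=2): S=128.0800, (K−S)⁺=0.0000, hold=7.9188 ⇒ V=7.9188 continue | (k=4,j=3): S=170.5068, (K−S)⁺=0.0000, hold=1.2976 ⇒ V=1.2976 continue | (k=4,j=4): S=226.9876, (K−S)⁺=0.0000, hold=0.0000 ⇒ V=0.0000 continue  boundary S*=72.2704
step 3: (k=3,j=0): S=83.3855, (K−S)⁺=31.6645, hold=32.8447 ⇒ V=32.8447 continue | (k=3,j=1): S=111.0072, (K−S)⁺=4.0428, hold=15.4347 ⇒ V=15.4347 continue | (k=3,j=2): S=147.7786, (K−S)⁺=0.0000, hold=4.6820 ⇒ V=4.6820 continue | (k=3,j=3): S=196.7306, (K−S)⁺=0.0000, hold=0.6647 ⇒ V=0.6647 continue  boundary S*=-
step 2: (k=2,j=0): S=96.2102, (K−S)⁺=18.8398, hold=24.2637 ⇒ V=24.2637 continue | (k=2,j=1): S=128.0800, (K−S)⁺=0.0000, hold=10.1632 ⇒ V=10.1632 continue | (k=2,j=2): S=170.5068, (K−S)⁺=0.0000, hold=2.7188 ⇒ V=2.7188 continue  boundary S*=-
step 1: (k=1,j=0): S=111.0072, (K−S)⁺=4.0428, hold=17.3275 ⇒ V=17.3275 continue | (k=1,j=1): S=147.7786, (K−S)⁺=0.0000, hold=6.5166 ⇒ V=6.5166 continue  boundary S*=-
step 0: (k=0,j=0): S=128.0800, (K−S)⁺=0.0000, hold=12.0169 ⇒ V=12.0169 continue  boundary S*=-

price = 12.0169
boundary = - - - - 72.2704 62.6369 72.2704 83.3855
tree:
12.0169
17.3275 6.5166
24.2637 10.1632 2.7188
32.8447 15.4347 4.6820 0.6647
42.7796 22.6803 7.9188 1.2976 0.0000
52.4131 31.9734 13.0751 2.5329 0.0000 0.0000
60.7625 42.7796 20.8722 4.9443 0.0000 0.0000 0.0000
67.9989 52.4131 31.6645 9.6514 0.0000 0.0000 0.0000 0.0000
74.2707 60.7625 42.7796 18.8398 0.0000 0.0000 0.0000 0.0000 0.0000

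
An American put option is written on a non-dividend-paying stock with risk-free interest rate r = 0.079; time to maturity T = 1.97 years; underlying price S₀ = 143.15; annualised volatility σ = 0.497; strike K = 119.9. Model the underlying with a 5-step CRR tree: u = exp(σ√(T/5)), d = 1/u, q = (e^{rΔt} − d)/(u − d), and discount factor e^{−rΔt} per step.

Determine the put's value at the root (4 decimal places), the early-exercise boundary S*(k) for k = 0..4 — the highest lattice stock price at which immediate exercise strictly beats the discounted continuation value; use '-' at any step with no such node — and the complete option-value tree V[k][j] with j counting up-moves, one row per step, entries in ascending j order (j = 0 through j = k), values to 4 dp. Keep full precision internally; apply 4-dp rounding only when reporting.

price = 19.0020
boundary = - - - 56.1486 76.7049
tree:
19.0020
29.5016 8.5515
44.3361 14.9139 2.0206
63.7514 25.6269 3.9516 0.0000
78.7988 43.1951 7.7279 0.0000 0.0000
89.8136 63.7514 15.1131 0.0000 0.0000 0.0000

Δt=0.39400  u=1.36611  d=0.73201  q=0.47249  discount=0.96935
step 5 (expiry): payoffs max(K−S,0) = 89.8136 63.7514 15.1131 0.0000 0.0000 0.0000
step 4: (k=4,j=0): S=41.1012, (K−S)⁺=78.7988, hold=75.1243 ⇒ V=78.7988 exercise | (k=4,j=1): S=76.7049, (K−S)⁺=43.1951, hold=39.5206 ⇒ V=43.1951 exercise | (k=4,j=2): S=143.1500, (K−S)⁺=0.0000, hold=7.7279 ⇒ V=7.7279 continue | (k=4,j=3): S=267.1529, (K−S)⁺=0.0000, hold=0.0000 ⇒ V=0.0000 continue | (k=4,j=4): S=498.5725, (K−S)⁺=0.0000, hold=0.0000 ⇒ V=0.0000 continue  boundary S*=76.7049
step 3: (k=3,j=0): S=56.1486, (K−S)⁺=63.7514, hold=60.0769 ⇒ V=63.7514 exercise | (k=3,j=1): S=104.7869, (K−S)⁺=15.1131, hold=25.6269 ⇒ V=25.6269 continue | (k=3,j=2): S=195.5580, (K−S)⁺=0.0000, hold=3.9516 ⇒ V=3.9516 continue | (k=3,j=3): S=364.9590, (K−S)⁺=0.0000, hold=0.0000 ⇒ V=0.0000 continue  boundary S*=56.1486
step 2: (k=2,j=0): S=76.7049, (K−S)⁺=43.1951, hold=44.3361 ⇒ V=44.3361 continue | (k=2,j=1): S=143.1500, (K−S)⁺=0.0000, hold=14.9139 ⇒ V=14.9139 continue | (k=2,j=2): S=267.1529, (K−S)⁺=0.0000, hold=2.0206 ⇒ V=2.0206 continue  boundary S*=-
step 1: (k=1,j=0): S=104.7869, (K−S)⁺=15.1131, hold=29.5016 ⇒ V=29.5016 continue | (k=1,j=1): S=195.5580, (K−S)⁺=0.0000, hold=8.5515 ⇒ V=8.5515 continue  boundary S*=-
step 0: (k=0,j=0): S=143.1500, (K−S)⁺=0.0000, hold=19.0020 ⇒ V=19.0020 continue  boundary S*=-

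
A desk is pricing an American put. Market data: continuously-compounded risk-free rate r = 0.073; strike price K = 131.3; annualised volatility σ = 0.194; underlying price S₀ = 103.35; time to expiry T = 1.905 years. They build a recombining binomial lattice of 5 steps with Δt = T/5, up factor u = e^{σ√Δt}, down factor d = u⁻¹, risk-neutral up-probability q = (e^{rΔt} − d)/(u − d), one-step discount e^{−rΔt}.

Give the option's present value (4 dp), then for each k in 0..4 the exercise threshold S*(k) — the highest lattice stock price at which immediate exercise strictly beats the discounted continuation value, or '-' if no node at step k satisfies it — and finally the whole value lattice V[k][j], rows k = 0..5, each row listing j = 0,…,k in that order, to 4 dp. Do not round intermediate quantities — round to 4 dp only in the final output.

params: Δt=0.38100 u=1.12721 d=0.88714 q=0.58758 e^(-rΔt)=0.97257
t_5 payoffs: 74.5085 59.1404 39.6136 14.8027 0.0000 0.0000
t_4: node(4,0) S=64.0160 payoff=67.2840 vs cont=63.6824 → 67.2840 [stop]  node(4,1) S=81.3392 payoff=49.9608 vs cont=46.3593 → 49.9608 [stop]  node(4,2) S=103.3500 payoff=27.9500 vs cont=24.3485 → 27.9500 [stop]  node(4,3) S=131.3171 payoff=0.0000 vs cont=5.9375 → 5.9375 [wait]  node(4,4) S=166.8523 payoff=0.0000 vs cont=0.0000 → 0.0000 [wait]  ⇒ S*(4)=103.3500
t_3: node(3,0) S=72.1596 payoff=59.1404 vs cont=55.5388 → 59.1404 [stop]  node(3,1) S=91.6864 payoff=39.6136 vs cont=36.0120 → 39.6136 [stop]  node(3,2) S=116.4973 payoff=14.8027 vs cont=14.6040 → 14.8027 [stop]  node(3,3) S=148.0222 payoff=0.0000 vs cont=2.3816 → 2.3816 [wait]  ⇒ S*(3)=116.4973
t_2: node(2,0) S=81.3392 payoff=49.9608 vs cont=46.3593 → 49.9608 [stop]  node(2,1) S=103.3500 payoff=27.9500 vs cont=24.3485 → 27.9500 [stop]  node(2,2) S=131.3171 payoff=0.0000 vs cont=7.2984 → 7.2984 [wait]  ⇒ S*(2)=103.3500
t_1: node(1,0) S=91.6864 payoff=39.6136 vs cont=36.0120 → 39.6136 [stop]  node(1,1) S=116.4973 payoff=14.8027 vs cont=15.3817 → 15.3817 [wait]  ⇒ S*(1)=91.6864
t_0: node(0,0) S=103.3500 payoff=27.9500 vs cont=24.6794 → 27.9500 [stop]  ⇒ S*(0)=103.3500

price = 27.9500
boundary = 103.3500 91.6864 103.3500 116.4973 103.3500
tree:
27.9500
39.6136 15.3817
49.9608 27.9500 7.2984
59.1404 39.6136 14.8027 2.3816
67.2840 49.9608 27.9500 5.9375 0.0000
74.5085 59.1404 39.6136 14.8027 0.0000 0.0000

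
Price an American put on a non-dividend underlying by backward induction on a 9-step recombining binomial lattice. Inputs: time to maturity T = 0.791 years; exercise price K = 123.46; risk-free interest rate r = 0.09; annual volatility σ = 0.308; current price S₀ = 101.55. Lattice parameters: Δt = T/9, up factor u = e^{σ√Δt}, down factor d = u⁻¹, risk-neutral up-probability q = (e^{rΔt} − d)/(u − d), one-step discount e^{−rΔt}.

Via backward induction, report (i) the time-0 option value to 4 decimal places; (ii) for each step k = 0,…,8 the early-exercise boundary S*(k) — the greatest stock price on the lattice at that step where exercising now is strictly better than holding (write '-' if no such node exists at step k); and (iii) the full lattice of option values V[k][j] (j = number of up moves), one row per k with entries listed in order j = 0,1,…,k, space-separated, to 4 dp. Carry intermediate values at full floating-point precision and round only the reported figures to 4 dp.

price = 22.8671
boundary = - 92.6882 84.5998 92.6882 84.5998 92.6882 101.5500 92.6882 101.5500
tree:
22.8671
30.7718 15.9372
38.8602 22.5035 10.1341
46.2428 30.7718 15.2332 5.5934
52.9812 38.8602 22.1005 9.1421 2.4109
59.1316 46.2428 30.7718 14.4531 4.3912 0.6243
64.7452 52.9812 38.8602 21.9100 7.8072 1.3126 0.0000
69.8689 59.1316 46.2428 30.7718 13.4179 2.7599 0.0000 0.0000
74.5456 64.7452 52.9812 38.8602 21.9100 5.8029 0.0000 0.0000 0.0000
78.8141 69.8689 59.1316 46.2428 30.7718 12.2010 0.0000 0.0000 0.0000 0.0000

Δt=0.08789, u=1.09561, d=0.91273, q=0.52061, disc=e^(-rΔt)=0.99212
k=9 terminal: V=max(K-S,0) → 78.8141 69.8689 59.1316 46.2428 30.7718 12.2010 0.0000 0.0000 0.0000 0.0000
k=8: j=0 S=48.9144 intr=74.5456 cont=73.5729 V=74.5456[EX]; j=1 S=58.7148 intr=64.7452 cont=63.7725 V=64.7452[EX]; j=2 S=70.4788 intr=52.9812 cont=52.0085 V=52.9812[EX]; j=3 S=84.5998 intr=38.8602 cont=37.8875 V=38.8602[EX]; j=4 S=101.5500 intr=21.9100 cont=20.9373 V=21.9100[EX]; j=5 S=121.8963 intr=1.5637 cont=5.8029 V=5.8029[hold]; j=6 S=146.3192 intr=0.0000 cont=0.0000 V=0.0000[hold]; j=7 S=175.6354 intr=0.0000 cont=0.0000 V=0.0000[hold]; j=8 S=210.8254 intr=0.0000 cont=0.0000 V=0.0000[hold]  S*(8)=101.5500
k=7: j=0 S=53.5911 intr=69.8689 cont=68.8962 V=69.8689[EX]; j=1 S=64.3284 intr=59.1316 cont=58.1588 V=59.1316[EX]; j=2 S=77.2172 intr=46.2428 cont=45.2701 V=46.2428[EX]; j=3 S=92.6882 intr=30.7718 cont=29.7991 V=30.7718[EX]; j=4 S=111.2590 intr=12.2010 cont=13.4179 V=13.4179[hold]; j=5 S=133.5507 intr=0.0000 cont=2.7599 V=2.7599[hold]; j=6 S=160.3086 intr=0.0000 cont=0.0000 V=0.0000[hold]; j=7 S=192.4277 intr=0.0000 cont=0.0000 V=0.0000[hold]  S*(7)=92.6882
k=6: j=0 S=58.7148 intr=64.7452 cont=63.7725 V=64.7452[EX]; j=1 S=70.4788 intr=52.9812 cont=52.0085 V=52.9812[EX]; j=2 S=84.5998 intr=38.8602 cont=37.8875 V=38.8602[EX]; j=3 S=101.5500 intr=21.9100 cont=21.5658 V=21.9100[EX]; j=4 S=121.8963 intr=1.5637 cont=7.8072 V=7.8072[hold]; j=5 S=146.3192 intr=0.0000 cont=1.3126 V=1.3126[hold]; j=6 S=175.6354 intr=0.0000 cont=0.0000 V=0.0000[hold]  S*(6)=101.5500
k=5: j=0 S=64.3284 intr=59.1316 cont=58.1588 V=59.1316[EX]; j=1 S=77.2172 intr=46.2428 cont=45.2701 V=46.2428[EX]; j=2 S=92.6882 intr=30.7718 cont=29.7991 V=30.7718[EX]; j=3 S=111.2590 intr=12.2010 cont=14.4531 V=14.4531[hold]; j=4 S=133.5507 intr=0.0000 cont=4.3912 V=4.3912[hold]; j=5 S=160.3086 intr=0.0000 cont=0.6243 V=0.6243[hold]  S*(5)=92.6882
k=4: j=0 S=70.4788 intr=52.9812 cont=52.0085 V=52.9812[EX]; j=1 S=84.5998 intr=38.8602 cont=37.8875 V=38.8602[EX]; j=2 S=101.5500 intr=21.9100 cont=22.1005 V=22.1005[hold]; j=3 S=121.8963 intr=1.5637 cont=9.1421 V=9.1421[hold]; j=4 S=146.3192 intr=0.0000 cont=2.4109 V=2.4109[hold]  S*(4)=84.5998
k=3: j=0 S=77.2172 intr=46.2428 cont=45.2701 V=46.2428[EX]; j=1 S=92.6882 intr=30.7718 cont=29.8975 V=30.7718[EX]; j=2 S=111.2590 intr=12.2010 cont=15.2332 V=15.2332[hold]; j=3 S=133.5507 intr=0.0000 cont=5.5934 V=5.5934[hold]  S*(3)=92.6882
k=2: j=0 S=84.5998 intr=38.8602 cont=37.8875 V=38.8602[EX]; j=1 S=101.5500 intr=21.9100 cont=22.5035 V=22.5035[hold]; j=2 S=121.8963 intr=1.5637 cont=10.1341 V=10.1341[hold]  S*(2)=84.5998
k=1: j=0 S=92.6882 intr=30.7718 cont=30.1056 V=30.7718[EX]; j=1 S=111.2590 intr=12.2010 cont=15.9372 V=15.9372[hold]  S*(1)=92.6882
k=0: j=0 S=101.5500 intr=21.9100 cont=22.8671 V=22.8671[hold]  S*(0)=-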